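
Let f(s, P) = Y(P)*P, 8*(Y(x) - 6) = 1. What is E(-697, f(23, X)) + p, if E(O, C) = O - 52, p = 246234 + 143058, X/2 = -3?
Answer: 388543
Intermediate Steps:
X = -6 (X = 2*(-3) = -6)
Y(x) = 49/8 (Y(x) = 6 + (1/8)*1 = 6 + 1/8 = 49/8)
f(s, P) = 49*P/8
p = 389292
E(O, C) = -52 + O
E(-697, f(23, X)) + p = (-52 - 697) + 389292 = -749 + 389292 = 388543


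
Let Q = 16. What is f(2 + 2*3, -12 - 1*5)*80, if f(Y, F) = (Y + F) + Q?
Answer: 560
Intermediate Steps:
f(Y, F) = 16 + F + Y (f(Y, F) = (Y + F) + 16 = (F + Y) + 16 = 16 + F + Y)
f(2 + 2*3, -12 - 1*5)*80 = (16 + (-12 - 1*5) + (2 + 2*3))*80 = (16 + (-12 - 5) + (2 + 6))*80 = (16 - 17 + 8)*80 = 7*80 = 560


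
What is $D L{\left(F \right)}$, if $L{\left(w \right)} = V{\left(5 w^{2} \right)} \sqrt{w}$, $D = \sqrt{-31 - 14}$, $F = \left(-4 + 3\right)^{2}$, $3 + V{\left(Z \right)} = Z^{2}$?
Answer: $66 i \sqrt{5} \approx 147.58 i$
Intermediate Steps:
$V{\left(Z \right)} = -3 + Z^{2}$
$F = 1$ ($F = \left(-1\right)^{2} = 1$)
$D = 3 i \sqrt{5}$ ($D = \sqrt{-45} = 3 i \sqrt{5} \approx 6.7082 i$)
$L{\left(w \right)} = \sqrt{w} \left(-3 + 25 w^{4}\right)$ ($L{\left(w \right)} = \left(-3 + \left(5 w^{2}\right)^{2}\right) \sqrt{w} = \left(-3 + 25 w^{4}\right) \sqrt{w} = \sqrt{w} \left(-3 + 25 w^{4}\right)$)
$D L{\left(F \right)} = 3 i \sqrt{5} \sqrt{1} \left(-3 + 25 \cdot 1^{4}\right) = 3 i \sqrt{5} \cdot 1 \left(-3 + 25 \cdot 1\right) = 3 i \sqrt{5} \cdot 1 \left(-3 + 25\right) = 3 i \sqrt{5} \cdot 1 \cdot 22 = 3 i \sqrt{5} \cdot 22 = 66 i \sqrt{5}$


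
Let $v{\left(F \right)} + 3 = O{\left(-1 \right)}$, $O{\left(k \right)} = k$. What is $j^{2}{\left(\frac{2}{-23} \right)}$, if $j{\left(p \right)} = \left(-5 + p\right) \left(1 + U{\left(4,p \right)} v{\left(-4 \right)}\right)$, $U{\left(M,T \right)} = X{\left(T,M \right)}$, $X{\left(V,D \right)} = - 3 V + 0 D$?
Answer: $\frac{13689}{279841} \approx 0.048917$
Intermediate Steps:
$X{\left(V,D \right)} = - 3 V$ ($X{\left(V,D \right)} = - 3 V + 0 = - 3 V$)
$U{\left(M,T \right)} = - 3 T$
$v{\left(F \right)} = -4$ ($v{\left(F \right)} = -3 - 1 = -4$)
$j{\left(p \right)} = \left(1 + 12 p\right) \left(-5 + p\right)$ ($j{\left(p \right)} = \left(-5 + p\right) \left(1 + - 3 p \left(-4\right)\right) = \left(-5 + p\right) \left(1 + 12 p\right) = \left(1 + 12 p\right) \left(-5 + p\right)$)
$j^{2}{\left(\frac{2}{-23} \right)} = \left(-5 - 59 \frac{2}{-23} + 12 \left(\frac{2}{-23}\right)^{2}\right)^{2} = \left(-5 - 59 \cdot 2 \left(- \frac{1}{23}\right) + 12 \left(2 \left(- \frac{1}{23}\right)\right)^{2}\right)^{2} = \left(-5 - - \frac{118}{23} + 12 \left(- \frac{2}{23}\right)^{2}\right)^{2} = \left(-5 + \frac{118}{23} + 12 \cdot \frac{4}{529}\right)^{2} = \left(-5 + \frac{118}{23} + \frac{48}{529}\right)^{2} = \left(\frac{117}{529}\right)^{2} = \frac{13689}{279841}$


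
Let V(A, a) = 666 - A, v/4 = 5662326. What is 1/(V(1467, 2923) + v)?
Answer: 1/22648503 ≈ 4.4153e-8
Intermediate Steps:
v = 22649304 (v = 4*5662326 = 22649304)
1/(V(1467, 2923) + v) = 1/((666 - 1*1467) + 22649304) = 1/((666 - 1467) + 22649304) = 1/(-801 + 22649304) = 1/22648503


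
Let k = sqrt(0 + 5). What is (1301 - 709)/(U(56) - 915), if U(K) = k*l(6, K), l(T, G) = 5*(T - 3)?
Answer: -9028/13935 - 148*sqrt(5)/13935 ≈ -0.67161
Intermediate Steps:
k = sqrt(5) ≈ 2.2361
l(T, G) = -15 + 5*T (l(T, G) = 5*(-3 + T) = -15 + 5*T)
U(K) = 15*sqrt(5) (U(K) = sqrt(5)*(-15 + 5*6) = sqrt(5)*(-15 + 30) = sqrt(5)*15 = 15*sqrt(5))
(1301 - 709)/(U(56) - 915) = (1301 - 709)/(15*sqrt(5) - 915) = 592/(-915 + 15*sqrt(5))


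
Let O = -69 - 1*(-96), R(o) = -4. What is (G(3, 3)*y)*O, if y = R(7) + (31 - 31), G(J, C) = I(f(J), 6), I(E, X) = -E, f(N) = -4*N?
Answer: -1296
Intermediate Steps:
O = 27 (O = -69 + 96 = 27)
G(J, C) = 4*J (G(J, C) = -(-4)*J = 4*J)
y = -4 (y = -4 + (31 - 31) = -4 + 0 = -4)
(G(3, 3)*y)*O = ((4*3)*(-4))*27 = (12*(-4))*27 = -48*27 = -1296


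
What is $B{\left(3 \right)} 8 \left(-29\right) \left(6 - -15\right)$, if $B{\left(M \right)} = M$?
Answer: $-14616$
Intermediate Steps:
$B{\left(3 \right)} 8 \left(-29\right) \left(6 - -15\right) = 3 \cdot 8 \left(-29\right) \left(6 - -15\right) = 24 \left(-29\right) \left(6 + 15\right) = \left(-696\right) 21 = -14616$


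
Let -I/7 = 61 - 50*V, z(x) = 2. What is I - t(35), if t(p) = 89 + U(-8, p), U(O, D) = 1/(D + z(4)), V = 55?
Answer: 693157/37 ≈ 18734.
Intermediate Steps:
U(O, D) = 1/(2 + D) (U(O, D) = 1/(D + 2) = 1/(2 + D))
t(p) = 89 + 1/(2 + p)
I = 18823 (I = -7*(61 - 50*55) = -7*(61 - 2750) = -7*(-2689) = 18823)
I - t(35) = 18823 - (179 + 89*35)/(2 + 35) = 18823 - (179 + 3115)/37 = 18823 - 3294/37 = 693157/37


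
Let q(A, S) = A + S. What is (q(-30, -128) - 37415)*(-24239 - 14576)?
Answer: 1458395995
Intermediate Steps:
(q(-30, -128) - 37415)*(-24239 - 14576) = ((-30 - 128) - 37415)*(-24239 - 14576) = (-158 - 37415)*(-38815) = -37573*(-38815) = 1458395995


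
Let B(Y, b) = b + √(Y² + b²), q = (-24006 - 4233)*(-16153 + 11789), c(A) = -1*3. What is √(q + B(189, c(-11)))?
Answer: √(123234993 + 3*√3970) ≈ 11101.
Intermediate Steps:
c(A) = -3
q = 123234996 (q = -28239*(-4364) = 123234996)
√(q + B(189, c(-11))) = √(123234996 + (-3 + √(189² + (-3)²))) = √(123234996 + (-3 + √(35721 + 9))) = √(123234996 + (-3 + √35730)) = √(123234996 + (-3 + 3*√3970)) = √(123234993 + 3*√3970)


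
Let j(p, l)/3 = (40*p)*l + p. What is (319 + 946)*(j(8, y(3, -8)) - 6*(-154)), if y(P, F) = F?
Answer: -8515980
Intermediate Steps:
j(p, l) = 3*p + 120*l*p (j(p, l) = 3*((40*p)*l + p) = 3*(40*l*p + p) = 3*(p + 40*l*p) = 3*p + 120*l*p)
(319 + 946)*(j(8, y(3, -8)) - 6*(-154)) = (319 + 946)*(3*8*(1 + 40*(-8)) - 6*(-154)) = 1265*(3*8*(1 - 320) + 924) = 1265*(3*8*(-319) + 924) = 1265*(-7656 + 924) = 1265*(-6732) = -8515980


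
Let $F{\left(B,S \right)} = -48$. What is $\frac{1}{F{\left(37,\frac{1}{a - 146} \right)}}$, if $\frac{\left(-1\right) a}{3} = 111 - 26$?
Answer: $- \frac{1}{48} \approx -0.020833$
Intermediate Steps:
$a = -255$ ($a = - 3 \left(111 - 26\right) = \left(-3\right) 85 = -255$)
$\frac{1}{F{\left(37,\frac{1}{a - 146} \right)}} = \frac{1}{-48} = - \frac{1}{48}$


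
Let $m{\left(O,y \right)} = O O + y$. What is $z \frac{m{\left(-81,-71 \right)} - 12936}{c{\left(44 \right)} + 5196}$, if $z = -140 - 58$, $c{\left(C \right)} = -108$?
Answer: $\frac{106359}{424} \approx 250.85$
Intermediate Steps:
$m{\left(O,y \right)} = y + O^{2}$ ($m{\left(O,y \right)} = O^{2} + y = y + O^{2}$)
$z = -198$
$z \frac{m{\left(-81,-71 \right)} - 12936}{c{\left(44 \right)} + 5196} = - 198 \frac{\left(-71 + \left(-81\right)^{2}\right) - 12936}{-108 + 5196} = - 198 \frac{\left(-71 + 6561\right) - 12936}{5088} = - 198 \left(6490 - 12936\right) \frac{1}{5088} = - 198 \left(\left(-6446\right) \frac{1}{5088}\right) = \left(-198\right) \left(- \frac{3223}{2544}\right) = \frac{106359}{424}$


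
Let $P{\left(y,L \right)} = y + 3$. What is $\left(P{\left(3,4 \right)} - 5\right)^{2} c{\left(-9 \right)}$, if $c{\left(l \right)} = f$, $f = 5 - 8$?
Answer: $-3$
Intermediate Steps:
$P{\left(y,L \right)} = 3 + y$
$f = -3$ ($f = 5 - 8 = -3$)
$c{\left(l \right)} = -3$
$\left(P{\left(3,4 \right)} - 5\right)^{2} c{\left(-9 \right)} = \left(\left(3 + 3\right) - 5\right)^{2} \left(-3\right) = \left(6 - 5\right)^{2} \left(-3\right) = 1^{2} \left(-3\right) = 1 \left(-3\right) = -3$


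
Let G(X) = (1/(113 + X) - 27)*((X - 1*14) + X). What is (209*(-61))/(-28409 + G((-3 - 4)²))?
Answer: 344223/828265 ≈ 0.41560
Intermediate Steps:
G(X) = (-27 + 1/(113 + X))*(-14 + 2*X) (G(X) = (-27 + 1/(113 + X))*((X - 14) + X) = (-27 + 1/(113 + X))*((-14 + X) + X) = (-27 + 1/(113 + X))*(-14 + 2*X))
(209*(-61))/(-28409 + G((-3 - 4)²)) = (209*(-61))/(-28409 + 2*(21350 - 2861*(-3 - 4)² - 27*(-3 - 4)⁴)/(113 + (-3 - 4)²)) = -12749/(-28409 + 2*(21350 - 2861*(-7)² - 27*((-7)²)²)/(113 + (-7)²)) = -12749/(-28409 + 2*(21350 - 2861*49 - 27*49²)/(113 + 49)) = -12749/(-28409 + 2*(21350 - 140189 - 27*2401)/162) = -12749/(-28409 + 2*(1/162)*(21350 - 140189 - 64827)) = -12749/(-28409 + 2*(1/162)*(-183666)) = -12749/(-28409 - 61222/27) = -12749/(-828265/27) = -12749*(-27/828265) = 344223/828265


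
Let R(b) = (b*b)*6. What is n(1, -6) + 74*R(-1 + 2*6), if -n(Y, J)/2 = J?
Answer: 53736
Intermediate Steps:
n(Y, J) = -2*J
R(b) = 6*b² (R(b) = b²*6 = 6*b²)
n(1, -6) + 74*R(-1 + 2*6) = -2*(-6) + 74*(6*(-1 + 2*6)²) = 12 + 74*(6*(-1 + 12)²) = 12 + 74*(6*11²) = 12 + 74*(6*121) = 12 + 74*726 = 12 + 53724 = 53736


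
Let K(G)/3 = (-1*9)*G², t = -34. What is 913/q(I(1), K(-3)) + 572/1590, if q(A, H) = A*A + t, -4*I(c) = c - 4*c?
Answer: -458414/17013 ≈ -26.945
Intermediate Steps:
K(G) = -27*G² (K(G) = 3*((-1*9)*G²) = 3*(-9*G²) = -27*G²)
I(c) = 3*c/4 (I(c) = -(c - 4*c)/4 = -(-3)*c/4 = 3*c/4)
q(A, H) = -34 + A² (q(A, H) = A*A - 34 = A² - 34 = -34 + A²)
913/q(I(1), K(-3)) + 572/1590 = 913/(-34 + ((¾)*1)²) + 572/1590 = 913/(-34 + (¾)²) + 572*(1/1590) = 913/(-34 + 9/16) + 286/795 = 913/(-535/16) + 286/795 = 913*(-16/535) + 286/795 = -14608/535 + 286/795 = -458414/17013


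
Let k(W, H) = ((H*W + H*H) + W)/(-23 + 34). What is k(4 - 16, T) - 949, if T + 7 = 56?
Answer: -8638/11 ≈ -785.27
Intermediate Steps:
T = 49 (T = -7 + 56 = 49)
k(W, H) = W/11 + H²/11 + H*W/11 (k(W, H) = ((H*W + H²) + W)/11 = ((H² + H*W) + W)*(1/11) = (W + H² + H*W)*(1/11) = W/11 + H²/11 + H*W/11)
k(4 - 16, T) - 949 = ((4 - 16)/11 + (1/11)*49² + (1/11)*49*(4 - 16)) - 949 = ((1/11)*(-12) + (1/11)*2401 + (1/11)*49*(-12)) - 949 = (-12/11 + 2401/11 - 588/11) - 949 = 1801/11 - 949 = -8638/11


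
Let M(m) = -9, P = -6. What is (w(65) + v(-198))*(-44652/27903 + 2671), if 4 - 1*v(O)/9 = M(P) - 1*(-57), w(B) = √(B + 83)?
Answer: -9831922452/9301 + 49656174*√37/9301 ≈ -1.0246e+6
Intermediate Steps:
w(B) = √(83 + B)
v(O) = -396 (v(O) = 36 - 9*(-9 - 1*(-57)) = 36 - 9*(-9 + 57) = 36 - 9*48 = 36 - 432 = -396)
(w(65) + v(-198))*(-44652/27903 + 2671) = (√(83 + 65) - 396)*(-44652/27903 + 2671) = (√148 - 396)*(-44652*1/27903 + 2671) = (2*√37 - 396)*(-14884/9301 + 2671) = (-396 + 2*√37)*(24828087/9301) = -9831922452/9301 + 49656174*√37/9301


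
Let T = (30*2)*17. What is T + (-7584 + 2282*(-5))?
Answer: -17974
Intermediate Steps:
T = 1020 (T = 60*17 = 1020)
T + (-7584 + 2282*(-5)) = 1020 + (-7584 + 2282*(-5)) = 1020 + (-7584 - 11410) = 1020 - 18994 = -17974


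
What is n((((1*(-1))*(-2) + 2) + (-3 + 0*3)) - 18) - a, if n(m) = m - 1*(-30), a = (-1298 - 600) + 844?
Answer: 1067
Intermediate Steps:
a = -1054 (a = -1898 + 844 = -1054)
n(m) = 30 + m (n(m) = m + 30 = 30 + m)
n((((1*(-1))*(-2) + 2) + (-3 + 0*3)) - 18) - a = (30 + ((((1*(-1))*(-2) + 2) + (-3 + 0*3)) - 18)) - 1*(-1054) = (30 + (((-1*(-2) + 2) + (-3 + 0)) - 18)) + 1054 = (30 + (((2 + 2) - 3) - 18)) + 1054 = (30 + ((4 - 3) - 18)) + 1054 = (30 + (1 - 18)) + 1054 = (30 - 17) + 1054 = 13 + 1054 = 1067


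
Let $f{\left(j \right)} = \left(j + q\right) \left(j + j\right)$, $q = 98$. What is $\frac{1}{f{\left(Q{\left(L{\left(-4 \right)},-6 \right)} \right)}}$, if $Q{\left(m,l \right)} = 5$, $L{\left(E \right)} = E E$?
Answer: $\frac{1}{1030} \approx 0.00097087$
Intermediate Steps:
$L{\left(E \right)} = E^{2}$
$f{\left(j \right)} = 2 j \left(98 + j\right)$ ($f{\left(j \right)} = \left(j + 98\right) \left(j + j\right) = \left(98 + j\right) 2 j = 2 j \left(98 + j\right)$)
$\frac{1}{f{\left(Q{\left(L{\left(-4 \right)},-6 \right)} \right)}} = \frac{1}{2 \cdot 5 \left(98 + 5\right)} = \frac{1}{2 \cdot 5 \cdot 103} = \frac{1}{1030}$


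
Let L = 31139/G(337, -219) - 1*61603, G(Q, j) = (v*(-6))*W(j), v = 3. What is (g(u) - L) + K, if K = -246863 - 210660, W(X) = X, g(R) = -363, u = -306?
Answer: -1562178725/3942 ≈ -3.9629e+5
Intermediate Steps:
K = -457523
G(Q, j) = -18*j (G(Q, j) = (3*(-6))*j = -18*j)
L = -242807887/3942 (L = 31139/((-18*(-219))) - 1*61603 = 31139/3942 - 61603 = -242807887/3942 ≈ -61595.)
(g(u) - L) + K = (-363 - 1*(-242807887/3942)) - 457523 = (-363 + 242807887/3942) - 457523 = 241376941/3942 - 457523 = -1562178725/3942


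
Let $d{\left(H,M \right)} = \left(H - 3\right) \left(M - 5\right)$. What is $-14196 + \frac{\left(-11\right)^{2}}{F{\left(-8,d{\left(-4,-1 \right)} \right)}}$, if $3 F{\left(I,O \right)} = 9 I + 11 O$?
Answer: $- \frac{1845359}{130} \approx -14195.0$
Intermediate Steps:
$d{\left(H,M \right)} = \left(-5 + M\right) \left(-3 + H\right)$ ($d{\left(H,M \right)} = \left(-3 + H\right) \left(-5 + M\right) = \left(-5 + M\right) \left(-3 + H\right)$)
$F{\left(I,O \right)} = 3 I + \frac{11 O}{3}$ ($F{\left(I,O \right)} = \frac{9 I + 11 O}{3} = 3 I + \frac{11 O}{3}$)
$-14196 + \frac{\left(-11\right)^{2}}{F{\left(-8,d{\left(-4,-1 \right)} \right)}} = -14196 + \frac{\left(-11\right)^{2}}{3 \left(-8\right) + \frac{11 \left(15 - -20 - -3 - -4\right)}{3}} = -14196 + \frac{1}{-24 + \frac{11 \left(15 + 20 + 3 + 4\right)}{3}} \cdot 121 = -14196 + \frac{1}{-24 + \frac{11}{3} \cdot 42} \cdot 121 = -14196 + \frac{1}{-24 + 154} \cdot 121 = -14196 + \frac{1}{130} \cdot 121 = -14196 + \frac{121}{130} = - \frac{1845359}{130}$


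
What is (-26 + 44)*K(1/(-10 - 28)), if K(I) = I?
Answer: -9/19 ≈ -0.47368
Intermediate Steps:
(-26 + 44)*K(1/(-10 - 28)) = (-26 + 44)/(-10 - 28) = 18/(-38) = 18*(-1/38) = -9/19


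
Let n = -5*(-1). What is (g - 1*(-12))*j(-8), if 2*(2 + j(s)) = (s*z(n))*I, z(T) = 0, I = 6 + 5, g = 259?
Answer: -542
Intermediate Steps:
n = 5
I = 11
j(s) = -2 (j(s) = -2 + ((s*0)*11)/2 = -2 + (0*11)/2 = -2 + (1/2)*0 = -2 + 0 = -2)
(g - 1*(-12))*j(-8) = (259 - 1*(-12))*(-2) = (259 + 12)*(-2) = 271*(-2) = -542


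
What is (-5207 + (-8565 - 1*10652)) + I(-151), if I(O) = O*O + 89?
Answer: -1534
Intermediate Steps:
I(O) = 89 + O**2 (I(O) = O**2 + 89 = 89 + O**2)
(-5207 + (-8565 - 1*10652)) + I(-151) = (-5207 + (-8565 - 1*10652)) + (89 + (-151)**2) = (-5207 + (-8565 - 10652)) + (89 + 22801) = (-5207 - 19217) + 22890 = -24424 + 22890 = -1534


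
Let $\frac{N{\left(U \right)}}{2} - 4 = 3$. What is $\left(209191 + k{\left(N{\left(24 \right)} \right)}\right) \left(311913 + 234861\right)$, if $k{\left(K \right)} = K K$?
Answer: $114487367538$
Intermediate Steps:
$N{\left(U \right)} = 14$ ($N{\left(U \right)} = 8 + 2 \cdot 3 = 8 + 6 = 14$)
$k{\left(K \right)} = K^{2}$
$\left(209191 + k{\left(N{\left(24 \right)} \right)}\right) \left(311913 + 234861\right) = \left(209191 + 14^{2}\right) \left(311913 + 234861\right) = \left(209191 + 196\right) 546774 = 209387 \cdot 546774 = 114487367538$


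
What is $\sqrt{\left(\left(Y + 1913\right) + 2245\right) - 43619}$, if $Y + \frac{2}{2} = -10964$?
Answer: $i \sqrt{50426} \approx 224.56 i$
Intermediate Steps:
$Y = -10965$ ($Y = -1 - 10964 = -10965$)
$\sqrt{\left(\left(Y + 1913\right) + 2245\right) - 43619} = \sqrt{\left(\left(-10965 + 1913\right) + 2245\right) - 43619} = \sqrt{\left(-9052 + 2245\right) - 43619} = \sqrt{-6807 - 43619} = \sqrt{-50426} = i \sqrt{50426}$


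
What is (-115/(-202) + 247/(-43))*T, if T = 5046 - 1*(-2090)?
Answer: -160378032/4343 ≈ -36928.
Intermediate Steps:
T = 7136 (T = 5046 + 2090 = 7136)
(-115/(-202) + 247/(-43))*T = (-115/(-202) + 247/(-43))*7136 = (-115*(-1/202) + 247*(-1/43))*7136 = (115/202 - 247/43)*7136 = -44949/8686*7136 = -160378032/4343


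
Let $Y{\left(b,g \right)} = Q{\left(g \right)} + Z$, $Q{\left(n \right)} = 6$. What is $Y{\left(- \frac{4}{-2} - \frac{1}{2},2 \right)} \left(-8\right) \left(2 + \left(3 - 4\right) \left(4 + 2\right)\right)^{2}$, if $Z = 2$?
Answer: $-1024$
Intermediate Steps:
$Y{\left(b,g \right)} = 8$ ($Y{\left(b,g \right)} = 6 + 2 = 8$)
$Y{\left(- \frac{4}{-2} - \frac{1}{2},2 \right)} \left(-8\right) \left(2 + \left(3 - 4\right) \left(4 + 2\right)\right)^{2} = 8 \left(-8\right) \left(2 + \left(3 - 4\right) \left(4 + 2\right)\right)^{2} = - 64 \left(2 - 6\right)^{2} = - 64 \left(-4\right)^{2} = \left(-64\right) 16 = -1024$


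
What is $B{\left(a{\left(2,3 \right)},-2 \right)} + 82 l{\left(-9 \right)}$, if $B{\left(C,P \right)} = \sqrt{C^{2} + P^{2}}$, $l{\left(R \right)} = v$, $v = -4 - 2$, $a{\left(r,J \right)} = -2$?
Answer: $-492 + 2 \sqrt{2} \approx -489.17$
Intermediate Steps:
$v = -6$ ($v = -4 - 2 = -6$)
$l{\left(R \right)} = -6$
$B{\left(a{\left(2,3 \right)},-2 \right)} + 82 l{\left(-9 \right)} = \sqrt{\left(-2\right)^{2} + \left(-2\right)^{2}} + 82 \left(-6\right) = \sqrt{4 + 4} - 492 = \sqrt{8} - 492 = 2 \sqrt{2} - 492 = -492 + 2 \sqrt{2}$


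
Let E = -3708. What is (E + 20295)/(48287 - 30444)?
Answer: 16587/17843 ≈ 0.92961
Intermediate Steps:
(E + 20295)/(48287 - 30444) = (-3708 + 20295)/(48287 - 30444) = 16587/17843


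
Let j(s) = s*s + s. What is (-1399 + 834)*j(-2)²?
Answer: -2260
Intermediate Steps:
j(s) = s + s² (j(s) = s² + s = s + s²)
(-1399 + 834)*j(-2)² = (-1399 + 834)*(-2*(1 - 2))² = -565*(-2*(-1))² = -565*2² = -565*4 = -2260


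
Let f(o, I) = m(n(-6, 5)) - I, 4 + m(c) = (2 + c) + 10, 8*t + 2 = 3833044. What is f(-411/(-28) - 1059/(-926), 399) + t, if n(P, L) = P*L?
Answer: 1914837/4 ≈ 4.7871e+5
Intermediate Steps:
t = 1916521/4 (t = -¼ + (⅛)*3833044 = -¼ + 958261/2 = 1916521/4 ≈ 4.7913e+5)
n(P, L) = L*P
m(c) = 8 + c (m(c) = -4 + ((2 + c) + 10) = -4 + (12 + c) = 8 + c)
f(o, I) = -22 - I (f(o, I) = (8 + 5*(-6)) - I = (8 - 30) - I = -22 - I)
f(-411/(-28) - 1059/(-926), 399) + t = (-22 - 1*399) + 1916521/4 = (-22 - 399) + 1916521/4 = -421 + 1916521/4 = 1914837/4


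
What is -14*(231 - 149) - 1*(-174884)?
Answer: 173736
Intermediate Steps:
-14*(231 - 149) - 1*(-174884) = -14*82 + 174884 = -1148 + 174884 = 173736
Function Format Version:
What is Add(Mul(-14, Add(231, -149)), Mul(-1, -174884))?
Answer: 173736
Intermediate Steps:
Add(Mul(-14, Add(231, -149)), Mul(-1, -174884)) = Add(Mul(-14, 82), 174884) = Add(-1148, 174884) = 173736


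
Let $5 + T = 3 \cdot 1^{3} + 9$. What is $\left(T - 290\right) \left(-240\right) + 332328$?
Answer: $400248$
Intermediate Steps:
$T = 7$ ($T = -5 + \left(3 \cdot 1^{3} + 9\right) = -5 + \left(3 \cdot 1 + 9\right) = -5 + \left(3 + 9\right) = -5 + 12 = 7$)
$\left(T - 290\right) \left(-240\right) + 332328 = \left(7 - 290\right) \left(-240\right) + 332328 = \left(-283\right) \left(-240\right) + 332328 = 67920 + 332328 = 400248$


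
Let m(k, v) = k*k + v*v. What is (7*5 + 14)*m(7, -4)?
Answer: 3185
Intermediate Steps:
m(k, v) = k² + v²
(7*5 + 14)*m(7, -4) = (7*5 + 14)*(7² + (-4)²) = (35 + 14)*(49 + 16) = 49*65 = 3185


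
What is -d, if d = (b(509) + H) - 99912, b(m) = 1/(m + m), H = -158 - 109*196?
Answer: 123619811/1018 ≈ 1.2143e+5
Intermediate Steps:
H = -21522 (H = -158 - 21364 = -21522)
b(m) = 1/(2*m)
d = -123619811/1018 (d = ((½)/509 - 21522) - 99912 = ((½)*(1/509) - 21522) - 99912 = (1/1018 - 21522) - 99912 = -21909395/1018 - 99912 = -123619811/1018 ≈ -1.2143e+5)
-d = -1*(-123619811/1018) = 123619811/1018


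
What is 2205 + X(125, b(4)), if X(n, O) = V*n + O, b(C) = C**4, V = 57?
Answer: 9586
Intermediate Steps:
X(n, O) = O + 57*n (X(n, O) = 57*n + O = O + 57*n)
2205 + X(125, b(4)) = 2205 + (4**4 + 57*125) = 2205 + (256 + 7125) = 2205 + 7381 = 9586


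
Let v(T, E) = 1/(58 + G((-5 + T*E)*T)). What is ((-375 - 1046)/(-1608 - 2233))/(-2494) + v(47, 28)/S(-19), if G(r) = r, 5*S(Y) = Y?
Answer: -11814211/77416852990 ≈ -0.00015261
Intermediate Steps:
S(Y) = Y/5
v(T, E) = 1/(58 + T*(-5 + E*T)) (v(T, E) = 1/(58 + (-5 + T*E)*T) = 1/(58 + (-5 + E*T)*T) = 1/(58 + T*(-5 + E*T)))
((-375 - 1046)/(-1608 - 2233))/(-2494) + v(47, 28)/S(-19) = ((-375 - 1046)/(-1608 - 2233))/(-2494) + 1/((58 + 47*(-5 + 28*47))*(((1/5)*(-19)))) = -1421/(-3841)*(-1/2494) + 1/((58 + 47*(-5 + 1316))*(-19/5)) = -1421*(-1/3841)*(-1/2494) - 5/19/(58 + 47*1311) = (1421/3841)*(-1/2494) - 5/19/(58 + 61617) = -49/330326 - 5/19/61675 = -49/330326 + (1/61675)*(-5/19) = -49/330326 - 1/234365 = -11814211/77416852990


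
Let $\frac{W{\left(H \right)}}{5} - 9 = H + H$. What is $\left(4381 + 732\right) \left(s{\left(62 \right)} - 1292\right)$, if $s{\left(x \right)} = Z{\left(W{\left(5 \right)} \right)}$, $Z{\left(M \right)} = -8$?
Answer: $-6646900$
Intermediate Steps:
$W{\left(H \right)} = 45 + 10 H$ ($W{\left(H \right)} = 45 + 5 \left(H + H\right) = 45 + 5 \cdot 2 H = 45 + 10 H$)
$s{\left(x \right)} = -8$
$\left(4381 + 732\right) \left(s{\left(62 \right)} - 1292\right) = \left(4381 + 732\right) \left(-8 - 1292\right) = 5113 \left(-1300\right) = -6646900$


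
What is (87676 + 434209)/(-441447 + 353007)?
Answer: -104377/17688 ≈ -5.9010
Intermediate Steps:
(87676 + 434209)/(-441447 + 353007) = 521885/(-88440) = 521885*(-1/88440) = -104377/17688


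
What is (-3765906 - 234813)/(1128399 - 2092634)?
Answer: 4000719/964235 ≈ 4.1491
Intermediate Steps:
(-3765906 - 234813)/(1128399 - 2092634) = -4000719/(-964235) = -4000719*(-1/964235) = 4000719/964235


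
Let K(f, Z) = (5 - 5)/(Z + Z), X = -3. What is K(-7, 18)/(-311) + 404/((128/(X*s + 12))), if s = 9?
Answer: -1515/32 ≈ -47.344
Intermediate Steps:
K(f, Z) = 0 (K(f, Z) = 0/((2*Z)) = 0*(1/(2*Z)) = 0)
K(-7, 18)/(-311) + 404/((128/(X*s + 12))) = 0/(-311) + 404/((128/(-3*9 + 12))) = 0*(-1/311) + 404/((128/(-27 + 12))) = 0 + 404/((128/(-15))) = 0 + 404/((128*(-1/15))) = 0 + 404/(-128/15) = 0 + 404*(-15/128) = 0 - 1515/32 = -1515/32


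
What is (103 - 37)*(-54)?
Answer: -3564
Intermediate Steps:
(103 - 37)*(-54) = 66*(-54) = -3564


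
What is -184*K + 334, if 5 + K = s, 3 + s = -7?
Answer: 3094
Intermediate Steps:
s = -10 (s = -3 - 7 = -10)
K = -15 (K = -5 - 10 = -15)
-184*K + 334 = -184*(-15) + 334 = 2760 + 334 = 3094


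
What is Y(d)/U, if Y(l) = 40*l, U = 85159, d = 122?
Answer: 4880/85159 ≈ 0.057305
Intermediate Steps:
Y(d)/U = (40*122)/85159 = 4880*(1/85159) = 4880/85159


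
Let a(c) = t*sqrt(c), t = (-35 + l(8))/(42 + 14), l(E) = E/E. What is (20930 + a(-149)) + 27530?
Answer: 48460 - 17*I*sqrt(149)/28 ≈ 48460.0 - 7.4111*I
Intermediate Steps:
l(E) = 1
t = -17/28 (t = (-35 + 1)/(42 + 14) = -34/56 = -34*1/56 = -17/28 ≈ -0.60714)
a(c) = -17*sqrt(c)/28
(20930 + a(-149)) + 27530 = (20930 - 17*I*sqrt(149)/28) + 27530 = 48460 - 17*I*sqrt(149)/28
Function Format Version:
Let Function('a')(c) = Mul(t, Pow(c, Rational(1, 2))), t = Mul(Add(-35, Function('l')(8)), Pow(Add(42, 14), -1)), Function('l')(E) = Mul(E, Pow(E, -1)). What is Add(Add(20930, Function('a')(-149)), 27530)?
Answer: Add(48460, Mul(Rational(-17, 28), I, Pow(149, Rational(1, 2)))) ≈ Add(48460., Mul(-7.4111, I))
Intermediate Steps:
Function('l')(E) = 1
t = Rational(-17, 28) (t = Mul(Add(-35, 1), Pow(Add(42, 14), -1)) = Mul(-34, Pow(56, -1)) = Mul(-34, Rational(1, 56)) = Rational(-17, 28) ≈ -0.60714)
Function('a')(c) = Mul(Rational(-17, 28), Pow(c, Rational(1, 2)))
Add(Add(20930, Function('a')(-149)), 27530) = Add(Add(20930, Mul(Rational(-17, 28), Pow(-149, Rational(1, 2)))), 27530) = Add(Add(20930, Mul(Rational(-17, 28), Mul(I, Pow(149, Rational(1, 2))))), 27530) = Add(Add(20930, Mul(Rational(-17, 28), I, Pow(149, Rational(1, 2)))), 27530) = Add(48460, Mul(Rational(-17, 28), I, Pow(149, Rational(1, 2))))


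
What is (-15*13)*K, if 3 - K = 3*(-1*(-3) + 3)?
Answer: 2925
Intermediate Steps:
K = -15 (K = 3 - 3*(-1*(-3) + 3) = 3 - 3*(3 + 3) = 3 - 3*6 = 3 - 1*18 = 3 - 18 = -15)
(-15*13)*K = -15*13*(-15) = -195*(-15) = 2925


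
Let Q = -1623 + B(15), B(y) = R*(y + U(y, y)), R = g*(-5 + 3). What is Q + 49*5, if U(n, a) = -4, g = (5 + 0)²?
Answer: -1928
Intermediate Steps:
g = 25 (g = 5² = 25)
R = -50 (R = 25*(-5 + 3) = 25*(-2) = -50)
B(y) = 200 - 50*y (B(y) = -50*(y - 4) = -50*(-4 + y) = 200 - 50*y)
Q = -2173 (Q = -1623 + (200 - 50*15) = -1623 + (200 - 750) = -1623 - 550 = -2173)
Q + 49*5 = -2173 + 49*5 = -2173 + 245 = -1928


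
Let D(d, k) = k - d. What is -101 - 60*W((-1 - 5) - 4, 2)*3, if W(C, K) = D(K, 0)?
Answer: 259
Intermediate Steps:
W(C, K) = -K (W(C, K) = 0 - K = -K)
-101 - 60*W((-1 - 5) - 4, 2)*3 = -101 - 60*(-1*2)*3 = -101 - (-120)*3 = -101 - 60*(-6) = -101 + 360 = 259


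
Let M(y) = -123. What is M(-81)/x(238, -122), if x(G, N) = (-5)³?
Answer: 123/125 ≈ 0.98400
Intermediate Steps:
x(G, N) = -125
M(-81)/x(238, -122) = -123/(-125) = -123*(-1/125) = 123/125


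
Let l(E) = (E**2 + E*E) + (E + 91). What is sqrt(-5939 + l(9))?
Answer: I*sqrt(5677) ≈ 75.346*I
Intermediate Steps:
l(E) = 91 + E + 2*E**2 (l(E) = (E**2 + E**2) + (91 + E) = 2*E**2 + (91 + E) = 91 + E + 2*E**2)
sqrt(-5939 + l(9)) = sqrt(-5939 + (91 + 9 + 2*9**2)) = sqrt(-5939 + (91 + 9 + 2*81)) = sqrt(-5939 + (91 + 9 + 162)) = sqrt(-5939 + 262) = sqrt(-5677) = I*sqrt(5677)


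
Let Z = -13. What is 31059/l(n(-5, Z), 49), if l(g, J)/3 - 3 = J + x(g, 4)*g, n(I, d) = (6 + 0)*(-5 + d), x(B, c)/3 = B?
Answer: 10353/35044 ≈ 0.29543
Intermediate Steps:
x(B, c) = 3*B
n(I, d) = -30 + 6*d (n(I, d) = 6*(-5 + d) = -30 + 6*d)
l(g, J) = 9 + 3*J + 9*g**2 (l(g, J) = 9 + 3*(J + (3*g)*g) = 9 + 3*(J + 3*g**2) = 9 + (3*J + 9*g**2) = 9 + 3*J + 9*g**2)
31059/l(n(-5, Z), 49) = 31059/(9 + 3*49 + 9*(-30 + 6*(-13))**2) = 31059/(9 + 147 + 9*(-30 - 78)**2) = 31059/(9 + 147 + 9*(-108)**2) = 31059/(9 + 147 + 9*11664) = 31059/(9 + 147 + 104976) = 31059/105132 = 31059*(1/105132) = 10353/35044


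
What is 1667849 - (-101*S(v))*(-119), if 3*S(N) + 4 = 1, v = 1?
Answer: 1679868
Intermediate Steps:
S(N) = -1 (S(N) = -4/3 + (⅓)*1 = -4/3 + ⅓ = -1)
1667849 - (-101*S(v))*(-119) = 1667849 - (-101*(-1))*(-119) = 1667849 - 101*(-119) = 1667849 - 1*(-12019) = 1667849 + 12019 = 1679868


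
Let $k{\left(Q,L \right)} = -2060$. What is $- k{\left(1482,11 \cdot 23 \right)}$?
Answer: $2060$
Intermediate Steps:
$- k{\left(1482,11 \cdot 23 \right)} = \left(-1\right) \left(-2060\right) = 2060$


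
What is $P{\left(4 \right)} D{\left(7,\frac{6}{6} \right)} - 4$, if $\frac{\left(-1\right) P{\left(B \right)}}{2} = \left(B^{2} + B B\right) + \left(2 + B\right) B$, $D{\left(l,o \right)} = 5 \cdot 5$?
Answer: $-2804$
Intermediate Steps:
$D{\left(l,o \right)} = 25$
$P{\left(B \right)} = - 4 B^{2} - 2 B \left(2 + B\right)$ ($P{\left(B \right)} = - 2 \left(\left(B^{2} + B B\right) + \left(2 + B\right) B\right) = - 2 \left(\left(B^{2} + B^{2}\right) + B \left(2 + B\right)\right) = - 2 \left(2 B^{2} + B \left(2 + B\right)\right) = - 4 B^{2} - 2 B \left(2 + B\right)$)
$P{\left(4 \right)} D{\left(7,\frac{6}{6} \right)} - 4 = \left(-2\right) 4 \left(2 + 3 \cdot 4\right) 25 - 4 = \left(-2\right) 4 \left(2 + 12\right) 25 - 4 = \left(-2\right) 4 \cdot 14 \cdot 25 - 4 = \left(-112\right) 25 - 4 = -2800 - 4 = -2804$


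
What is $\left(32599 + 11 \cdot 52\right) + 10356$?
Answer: $43527$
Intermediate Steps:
$\left(32599 + 11 \cdot 52\right) + 10356 = \left(32599 + 572\right) + 10356 = 33171 + 10356 = 43527$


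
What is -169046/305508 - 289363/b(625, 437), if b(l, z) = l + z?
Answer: -3690926594/13518729 ≈ -273.02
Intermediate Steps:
-169046/305508 - 289363/b(625, 437) = -169046/305508 - 289363/(625 + 437) = -169046*1/305508 - 289363/1062 = -84523/152754 - 289363*1/1062 = -84523/152754 - 289363/1062 = -3690926594/13518729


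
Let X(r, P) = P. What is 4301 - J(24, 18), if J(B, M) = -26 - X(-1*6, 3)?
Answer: 4330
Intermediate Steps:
J(B, M) = -29 (J(B, M) = -26 - 1*3 = -26 - 3 = -29)
4301 - J(24, 18) = 4301 - 1*(-29) = 4301 + 29 = 4330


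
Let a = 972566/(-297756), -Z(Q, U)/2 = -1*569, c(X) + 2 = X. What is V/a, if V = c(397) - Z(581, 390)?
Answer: 110616354/486283 ≈ 227.47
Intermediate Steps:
c(X) = -2 + X
Z(Q, U) = 1138 (Z(Q, U) = -(-2)*569 = -2*(-569) = 1138)
a = -486283/148878 (a = 972566*(-1/297756) = -486283/148878 ≈ -3.2663)
V = -743 (V = (-2 + 397) - 1*1138 = 395 - 1138 = -743)
V/a = -743/(-486283/148878) = -743*(-148878/486283) = 110616354/486283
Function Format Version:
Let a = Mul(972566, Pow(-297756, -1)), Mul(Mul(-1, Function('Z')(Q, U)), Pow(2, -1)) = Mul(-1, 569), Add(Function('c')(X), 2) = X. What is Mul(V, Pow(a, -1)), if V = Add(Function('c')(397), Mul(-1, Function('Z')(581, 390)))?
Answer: Rational(110616354, 486283) ≈ 227.47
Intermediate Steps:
Function('c')(X) = Add(-2, X)
Function('Z')(Q, U) = 1138 (Function('Z')(Q, U) = Mul(-2, Mul(-1, 569)) = Mul(-2, -569) = 1138)
a = Rational(-486283, 148878) (a = Mul(972566, Rational(-1, 297756)) = Rational(-486283, 148878) ≈ -3.2663)
V = -743 (V = Add(Add(-2, 397), Mul(-1, 1138)) = Add(395, -1138) = -743)
Mul(V, Pow(a, -1)) = Mul(-743, Pow(Rational(-486283, 148878), -1)) = Mul(-743, Rational(-148878, 486283)) = Rational(110616354, 486283)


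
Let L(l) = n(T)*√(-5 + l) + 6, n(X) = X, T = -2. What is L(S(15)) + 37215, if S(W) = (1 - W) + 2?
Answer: 37221 - 2*I*√17 ≈ 37221.0 - 8.2462*I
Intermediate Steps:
S(W) = 3 - W
L(l) = 6 - 2*√(-5 + l) (L(l) = -2*√(-5 + l) + 6 = 6 - 2*√(-5 + l))
L(S(15)) + 37215 = (6 - 2*√(-5 + (3 - 1*15))) + 37215 = (6 - 2*√(-5 + (3 - 15))) + 37215 = (6 - 2*√(-5 - 12)) + 37215 = (6 - 2*I*√17) + 37215 = 37221 - 2*I*√17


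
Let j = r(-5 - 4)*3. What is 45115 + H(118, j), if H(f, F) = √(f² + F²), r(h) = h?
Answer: 45115 + √14653 ≈ 45236.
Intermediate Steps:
j = -27 (j = (-5 - 4)*3 = -9*3 = -27)
H(f, F) = √(F² + f²)
45115 + H(118, j) = 45115 + √((-27)² + 118²) = 45115 + √(729 + 13924) = 45115 + √14653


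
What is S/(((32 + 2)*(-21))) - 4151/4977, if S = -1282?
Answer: 81350/84609 ≈ 0.96148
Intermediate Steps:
S/(((32 + 2)*(-21))) - 4151/4977 = -1282*(-1/(21*(32 + 2))) - 4151/4977 = -1282/(34*(-21)) - 4151*1/4977 = -1282/(-714) - 593/711 = -1282*(-1/714) - 593/711 = 641/357 - 593/711 = 81350/84609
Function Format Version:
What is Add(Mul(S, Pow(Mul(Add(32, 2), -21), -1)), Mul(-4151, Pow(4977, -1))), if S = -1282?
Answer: Rational(81350, 84609) ≈ 0.96148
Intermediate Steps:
Add(Mul(S, Pow(Mul(Add(32, 2), -21), -1)), Mul(-4151, Pow(4977, -1))) = Add(Mul(-1282, Pow(Mul(Add(32, 2), -21), -1)), Mul(-4151, Pow(4977, -1))) = Add(Mul(-1282, Pow(Mul(34, -21), -1)), Mul(-4151, Rational(1, 4977))) = Add(Mul(-1282, Pow(-714, -1)), Rational(-593, 711)) = Add(Mul(-1282, Rational(-1, 714)), Rational(-593, 711)) = Add(Rational(641, 357), Rational(-593, 711)) = Rational(81350, 84609)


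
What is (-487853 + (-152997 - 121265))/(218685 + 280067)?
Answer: -762115/498752 ≈ -1.5280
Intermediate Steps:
(-487853 + (-152997 - 121265))/(218685 + 280067) = (-487853 - 274262)/498752 = -762115*1/498752 = -762115/498752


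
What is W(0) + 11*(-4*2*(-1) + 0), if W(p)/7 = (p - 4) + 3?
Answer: 81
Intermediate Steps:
W(p) = -7 + 7*p (W(p) = 7*((p - 4) + 3) = 7*((-4 + p) + 3) = 7*(-1 + p) = -7 + 7*p)
W(0) + 11*(-4*2*(-1) + 0) = (-7 + 7*0) + 11*(-4*2*(-1) + 0) = (-7 + 0) + 11*(-8*(-1) + 0) = -7 + 11*(8 + 0) = -7 + 11*8 = -7 + 88 = 81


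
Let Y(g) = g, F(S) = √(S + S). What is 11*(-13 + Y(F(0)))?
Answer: -143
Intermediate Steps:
F(S) = √2*√S (F(S) = √(2*S) = √2*√S)
11*(-13 + Y(F(0))) = 11*(-13 + √2*√0) = 11*(-13 + √2*0) = 11*(-13 + 0) = 11*(-13) = -143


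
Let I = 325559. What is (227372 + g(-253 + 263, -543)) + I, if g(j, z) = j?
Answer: 552941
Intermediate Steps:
(227372 + g(-253 + 263, -543)) + I = (227372 + (-253 + 263)) + 325559 = (227372 + 10) + 325559 = 227382 + 325559 = 552941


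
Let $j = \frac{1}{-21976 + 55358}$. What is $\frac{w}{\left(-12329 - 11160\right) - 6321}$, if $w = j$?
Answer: $- \frac{1}{995117420} \approx -1.0049 \cdot 10^{-9}$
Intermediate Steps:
$j = \frac{1}{33382} \approx 2.9956 \cdot 10^{-5}$
$w = \frac{1}{33382} \approx 2.9956 \cdot 10^{-5}$
$\frac{w}{\left(-12329 - 11160\right) - 6321} = \frac{1}{33382 \left(\left(-12329 - 11160\right) - 6321\right)} = \frac{1}{33382 \left(-23489 - 6321\right)} = \frac{1}{33382 \left(-29810\right)} = \frac{1}{33382} \left(- \frac{1}{29810}\right) = - \frac{1}{995117420}$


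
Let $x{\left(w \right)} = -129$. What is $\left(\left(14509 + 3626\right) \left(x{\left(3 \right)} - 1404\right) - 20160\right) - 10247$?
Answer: $-27831362$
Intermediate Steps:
$\left(\left(14509 + 3626\right) \left(x{\left(3 \right)} - 1404\right) - 20160\right) - 10247 = \left(\left(14509 + 3626\right) \left(-129 - 1404\right) - 20160\right) - 10247 = \left(18135 \left(-129 - 1404\right) - 20160\right) - 10247 = \left(18135 \left(-1533\right) - 20160\right) - 10247 = \left(-27800955 - 20160\right) - 10247 = -27821115 - 10247 = -27831362$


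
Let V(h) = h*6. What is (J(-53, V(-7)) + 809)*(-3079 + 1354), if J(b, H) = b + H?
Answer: -1231650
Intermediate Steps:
V(h) = 6*h
J(b, H) = H + b
(J(-53, V(-7)) + 809)*(-3079 + 1354) = ((6*(-7) - 53) + 809)*(-3079 + 1354) = ((-42 - 53) + 809)*(-1725) = (-95 + 809)*(-1725) = 714*(-1725) = -1231650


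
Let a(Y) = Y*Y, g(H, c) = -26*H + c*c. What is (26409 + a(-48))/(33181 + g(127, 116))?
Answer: 9571/14445 ≈ 0.66258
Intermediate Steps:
g(H, c) = c² - 26*H (g(H, c) = -26*H + c² = c² - 26*H)
a(Y) = Y²
(26409 + a(-48))/(33181 + g(127, 116)) = (26409 + (-48)²)/(33181 + (116² - 26*127)) = (26409 + 2304)/(33181 + (13456 - 3302)) = 28713/(33181 + 10154) = 28713/43335 = 28713*(1/43335) = 9571/14445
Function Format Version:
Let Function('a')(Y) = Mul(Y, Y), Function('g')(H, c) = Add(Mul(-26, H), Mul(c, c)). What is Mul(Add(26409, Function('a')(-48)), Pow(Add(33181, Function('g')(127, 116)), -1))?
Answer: Rational(9571, 14445) ≈ 0.66258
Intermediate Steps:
Function('g')(H, c) = Add(Pow(c, 2), Mul(-26, H)) (Function('g')(H, c) = Add(Mul(-26, H), Pow(c, 2)) = Add(Pow(c, 2), Mul(-26, H)))
Function('a')(Y) = Pow(Y, 2)
Mul(Add(26409, Function('a')(-48)), Pow(Add(33181, Function('g')(127, 116)), -1)) = Mul(Add(26409, Pow(-48, 2)), Pow(Add(33181, Add(Pow(116, 2), Mul(-26, 127))), -1)) = Mul(Add(26409, 2304), Pow(Add(33181, Add(13456, -3302)), -1)) = Mul(28713, Pow(Add(33181, 10154), -1)) = Mul(28713, Pow(43335, -1)) = Mul(28713, Rational(1, 43335)) = Rational(9571, 14445)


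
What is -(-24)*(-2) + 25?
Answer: -23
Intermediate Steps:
-(-24)*(-2) + 25 = -4*12 + 25 = -48 + 25 = -23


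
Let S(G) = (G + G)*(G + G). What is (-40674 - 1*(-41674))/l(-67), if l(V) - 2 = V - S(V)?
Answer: -1000/18021 ≈ -0.055491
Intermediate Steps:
S(G) = 4*G² (S(G) = (2*G)*(2*G) = 4*G²)
l(V) = 2 + V - 4*V² (l(V) = 2 + (V - 4*V²) = 2 + V - 4*V²)
(-40674 - 1*(-41674))/l(-67) = (-40674 - 1*(-41674))/(2 - 67 - 4*(-67)²) = (-40674 + 41674)/(2 - 67 - 4*4489) = 1000/(2 - 67 - 17956) = 1000/(-18021) = 1000*(-1/18021) = -1000/18021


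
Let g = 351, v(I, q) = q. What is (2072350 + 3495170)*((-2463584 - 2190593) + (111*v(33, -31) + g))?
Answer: -25929427167840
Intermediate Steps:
(2072350 + 3495170)*((-2463584 - 2190593) + (111*v(33, -31) + g)) = (2072350 + 3495170)*((-2463584 - 2190593) + (111*(-31) + 351)) = 5567520*(-4654177 + (-3441 + 351)) = 5567520*(-4654177 - 3090) = 5567520*(-4657267) = -25929427167840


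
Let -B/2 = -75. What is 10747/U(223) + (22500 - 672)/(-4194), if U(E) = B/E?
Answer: 558221473/34950 ≈ 15972.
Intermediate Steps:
B = 150 (B = -2*(-75) = 150)
U(E) = 150/E
10747/U(223) + (22500 - 672)/(-4194) = 10747/((150/223)) + (22500 - 672)/(-4194) = 10747/((150*(1/223))) + 21828*(-1/4194) = 10747/(150/223) - 3638/699 = 10747*(223/150) - 3638/699 = 2396581/150 - 3638/699 = 558221473/34950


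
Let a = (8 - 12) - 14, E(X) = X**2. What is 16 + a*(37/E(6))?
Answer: -5/2 ≈ -2.5000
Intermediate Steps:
a = -18 (a = -4 - 14 = -18)
16 + a*(37/E(6)) = 16 - 666/(6**2) = 16 - 666/36 = 16 - 18*37/36 = 16 - 37/2 = -5/2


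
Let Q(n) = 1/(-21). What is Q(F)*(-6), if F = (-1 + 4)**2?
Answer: 2/7 ≈ 0.28571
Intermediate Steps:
F = 9 (F = 3**2 = 9)
Q(n) = -1/21
Q(F)*(-6) = -1/21*(-6) = 2/7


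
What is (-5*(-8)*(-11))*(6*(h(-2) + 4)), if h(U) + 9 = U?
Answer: 18480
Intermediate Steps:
h(U) = -9 + U
(-5*(-8)*(-11))*(6*(h(-2) + 4)) = (-5*(-8)*(-11))*(6*((-9 - 2) + 4)) = (40*(-11))*(6*(-11 + 4)) = -2640*(-7) = -440*(-42) = 18480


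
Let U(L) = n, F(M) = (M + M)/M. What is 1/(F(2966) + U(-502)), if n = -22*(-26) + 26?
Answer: 1/600 ≈ 0.0016667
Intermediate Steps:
n = 598 (n = 572 + 26 = 598)
F(M) = 2 (F(M) = (2*M)/M = 2)
U(L) = 598
1/(F(2966) + U(-502)) = 1/(2 + 598) = 1/600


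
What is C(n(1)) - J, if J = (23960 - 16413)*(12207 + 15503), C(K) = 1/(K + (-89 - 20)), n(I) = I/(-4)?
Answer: -91388660694/437 ≈ -2.0913e+8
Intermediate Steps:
n(I) = -I/4 (n(I) = I*(-¼) = -I/4)
C(K) = 1/(-109 + K) (C(K) = 1/(K - 109) = 1/(-109 + K))
J = 209127370 (J = 7547*27710 = 209127370)
C(n(1)) - J = 1/(-109 - ¼*1) - 1*209127370 = 1/(-109 - ¼) - 209127370 = 1/(-437/4) - 209127370 = -4/437 - 209127370 = -91388660694/437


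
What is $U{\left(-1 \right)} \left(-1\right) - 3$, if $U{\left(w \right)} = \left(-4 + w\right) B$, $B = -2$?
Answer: $-13$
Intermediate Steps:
$U{\left(w \right)} = 8 - 2 w$ ($U{\left(w \right)} = \left(-4 + w\right) \left(-2\right) = 8 - 2 w$)
$U{\left(-1 \right)} \left(-1\right) - 3 = \left(8 - -2\right) \left(-1\right) - 3 = \left(8 + 2\right) \left(-1\right) - 3 = 10 \left(-1\right) - 3 = -10 - 3 = -13$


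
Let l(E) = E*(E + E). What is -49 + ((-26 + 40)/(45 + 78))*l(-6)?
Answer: -1673/41 ≈ -40.805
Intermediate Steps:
l(E) = 2*E² (l(E) = E*(2*E) = 2*E²)
-49 + ((-26 + 40)/(45 + 78))*l(-6) = -49 + ((-26 + 40)/(45 + 78))*(2*(-6)²) = -49 + (14/123)*(2*36) = -49 + (14*(1/123))*72 = -49 + (14/123)*72 = -49 + 336/41 = -1673/41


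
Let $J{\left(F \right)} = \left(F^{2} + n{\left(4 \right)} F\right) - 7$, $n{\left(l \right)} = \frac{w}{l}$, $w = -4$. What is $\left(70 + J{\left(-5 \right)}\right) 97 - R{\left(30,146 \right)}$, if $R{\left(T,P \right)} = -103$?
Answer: $9124$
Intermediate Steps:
$n{\left(l \right)} = - \frac{4}{l}$
$J{\left(F \right)} = -7 + F^{2} - F$ ($J{\left(F \right)} = \left(F^{2} + - \frac{4}{4} F\right) - 7 = \left(F^{2} + \left(-4\right) \frac{1}{4} F\right) - 7 = \left(F^{2} - F\right) - 7 = -7 + F^{2} - F$)
$\left(70 + J{\left(-5 \right)}\right) 97 - R{\left(30,146 \right)} = \left(70 - \left(2 - 25\right)\right) 97 - -103 = \left(70 + \left(-7 + 25 + 5\right)\right) 97 + 103 = \left(70 + 23\right) 97 + 103 = 93 \cdot 97 + 103 = 9021 + 103 = 9124$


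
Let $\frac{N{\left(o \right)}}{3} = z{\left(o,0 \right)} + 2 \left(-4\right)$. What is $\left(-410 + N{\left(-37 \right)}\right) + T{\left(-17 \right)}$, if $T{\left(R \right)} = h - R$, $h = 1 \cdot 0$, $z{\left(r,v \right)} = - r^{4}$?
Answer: $-5622900$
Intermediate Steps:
$h = 0$
$N{\left(o \right)} = -24 - 3 o^{4}$ ($N{\left(o \right)} = 3 \left(- o^{4} + 2 \left(-4\right)\right) = 3 \left(- o^{4} - 8\right) = 3 \left(-8 - o^{4}\right) = -24 - 3 o^{4}$)
$T{\left(R \right)} = - R$ ($T{\left(R \right)} = 0 - R = - R$)
$\left(-410 + N{\left(-37 \right)}\right) + T{\left(-17 \right)} = \left(-410 - \left(24 + 3 \left(-37\right)^{4}\right)\right) - -17 = \left(-410 - 5622507\right) + 17 = -5622917 + 17 = -5622900$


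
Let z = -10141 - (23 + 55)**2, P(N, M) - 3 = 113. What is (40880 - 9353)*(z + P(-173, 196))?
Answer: -507868443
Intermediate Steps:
P(N, M) = 116 (P(N, M) = 3 + 113 = 116)
z = -16225 (z = -10141 - 1*78**2 = -10141 - 1*6084 = -10141 - 6084 = -16225)
(40880 - 9353)*(z + P(-173, 196)) = (40880 - 9353)*(-16225 + 116) = 31527*(-16109) = -507868443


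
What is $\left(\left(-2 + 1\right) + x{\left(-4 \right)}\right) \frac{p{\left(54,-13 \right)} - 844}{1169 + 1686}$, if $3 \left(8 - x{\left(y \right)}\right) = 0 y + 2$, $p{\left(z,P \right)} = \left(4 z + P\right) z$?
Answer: $\frac{192242}{8565} \approx 22.445$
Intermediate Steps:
$p{\left(z,P \right)} = z \left(P + 4 z\right)$ ($p{\left(z,P \right)} = \left(P + 4 z\right) z = z \left(P + 4 z\right)$)
$x{\left(y \right)} = \frac{22}{3}$ ($x{\left(y \right)} = 8 - \frac{0 y + 2}{3} = 8 - \frac{0 + 2}{3} = 8 - \frac{2}{3} = \frac{22}{3}$)
$\left(\left(-2 + 1\right) + x{\left(-4 \right)}\right) \frac{p{\left(54,-13 \right)} - 844}{1169 + 1686} = \left(\left(-2 + 1\right) + \frac{22}{3}\right) \frac{54 \left(-13 + 4 \cdot 54\right) - 844}{1169 + 1686} = \left(-1 + \frac{22}{3}\right) \frac{54 \left(-13 + 216\right) - 844}{2855} = \frac{19 \left(54 \cdot 203 - 844\right) \frac{1}{2855}}{3} = \frac{19 \left(10962 - 844\right) \frac{1}{2855}}{3} = \frac{19 \cdot 10118 \cdot \frac{1}{2855}}{3} = \frac{19}{3} \cdot \frac{10118}{2855} = \frac{192242}{8565}$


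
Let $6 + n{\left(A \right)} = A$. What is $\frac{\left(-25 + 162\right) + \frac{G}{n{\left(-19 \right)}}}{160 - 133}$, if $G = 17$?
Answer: $\frac{1136}{225} \approx 5.0489$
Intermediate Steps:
$n{\left(A \right)} = -6 + A$
$\frac{\left(-25 + 162\right) + \frac{G}{n{\left(-19 \right)}}}{160 - 133} = \frac{\left(-25 + 162\right) + \frac{17}{-6 - 19}}{160 - 133} = \frac{137 + \frac{17}{-25}}{27} = \left(137 + 17 \left(- \frac{1}{25}\right)\right) \frac{1}{27} = \left(137 - \frac{17}{25}\right) \frac{1}{27} = \frac{3408}{25} \cdot \frac{1}{27} = \frac{1136}{225}$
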